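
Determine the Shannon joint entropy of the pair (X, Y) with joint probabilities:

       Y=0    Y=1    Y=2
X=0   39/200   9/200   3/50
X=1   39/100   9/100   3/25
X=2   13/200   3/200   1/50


H(X,Y) = -Σ p(x,y) log₂ p(x,y)
  p(0,0)=39/200: -0.1950 × log₂(0.1950) = 0.4599
  p(0,1)=9/200: -0.0450 × log₂(0.0450) = 0.2013
  p(0,2)=3/50: -0.0600 × log₂(0.0600) = 0.2435
  p(1,0)=39/100: -0.3900 × log₂(0.3900) = 0.5298
  p(1,1)=9/100: -0.0900 × log₂(0.0900) = 0.3127
  p(1,2)=3/25: -0.1200 × log₂(0.1200) = 0.3671
  p(2,0)=13/200: -0.0650 × log₂(0.0650) = 0.2563
  p(2,1)=3/200: -0.0150 × log₂(0.0150) = 0.0909
  p(2,2)=1/50: -0.0200 × log₂(0.0200) = 0.1129
H(X,Y) = 2.5744 bits


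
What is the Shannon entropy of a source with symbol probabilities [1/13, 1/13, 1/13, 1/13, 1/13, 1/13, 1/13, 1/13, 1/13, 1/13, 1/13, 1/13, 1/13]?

H(X) = -Σ p(x) log₂ p(x)
  -1/13 × log₂(1/13) = 0.2846
  -1/13 × log₂(1/13) = 0.2846
  -1/13 × log₂(1/13) = 0.2846
  -1/13 × log₂(1/13) = 0.2846
  -1/13 × log₂(1/13) = 0.2846
  -1/13 × log₂(1/13) = 0.2846
  -1/13 × log₂(1/13) = 0.2846
  -1/13 × log₂(1/13) = 0.2846
  -1/13 × log₂(1/13) = 0.2846
  -1/13 × log₂(1/13) = 0.2846
  -1/13 × log₂(1/13) = 0.2846
  -1/13 × log₂(1/13) = 0.2846
  -1/13 × log₂(1/13) = 0.2846
H(X) = 3.7004 bits


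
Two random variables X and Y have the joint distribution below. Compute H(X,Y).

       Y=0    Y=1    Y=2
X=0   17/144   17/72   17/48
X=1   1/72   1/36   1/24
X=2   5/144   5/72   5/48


H(X,Y) = -Σ p(x,y) log₂ p(x,y)
  p(0,0)=17/144: -0.1181 × log₂(0.1181) = 0.3639
  p(0,1)=17/72: -0.2361 × log₂(0.2361) = 0.4917
  p(0,2)=17/48: -0.3542 × log₂(0.3542) = 0.5304
  p(1,0)=1/72: -0.0139 × log₂(0.0139) = 0.0857
  p(1,1)=1/36: -0.0278 × log₂(0.0278) = 0.1436
  p(1,2)=1/24: -0.0417 × log₂(0.0417) = 0.1910
  p(2,0)=5/144: -0.0347 × log₂(0.0347) = 0.1683
  p(2,1)=5/72: -0.0694 × log₂(0.0694) = 0.2672
  p(2,2)=5/48: -0.1042 × log₂(0.1042) = 0.3399
H(X,Y) = 2.5818 bits


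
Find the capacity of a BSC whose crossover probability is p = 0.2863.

For BSC with error probability p:
C = 1 - H(p) where H(p) is binary entropy
H(0.2863) = -0.2863 × log₂(0.2863) - 0.7137 × log₂(0.7137)
H(p) = 0.8639
C = 1 - 0.8639 = 0.1361 bits/use


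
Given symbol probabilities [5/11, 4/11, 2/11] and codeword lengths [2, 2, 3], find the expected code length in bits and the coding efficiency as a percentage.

Average length L = Σ p_i × l_i = 2.1818 bits
Entropy H = 1.4949 bits
Efficiency η = H/L × 100% = 68.52%


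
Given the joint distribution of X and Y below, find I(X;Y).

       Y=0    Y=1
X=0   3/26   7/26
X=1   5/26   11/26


H(X) = 0.9612, H(Y) = 0.8905, H(X,Y) = 1.8516
I(X;Y) = H(X) + H(Y) - H(X,Y) = 0.0001 bits


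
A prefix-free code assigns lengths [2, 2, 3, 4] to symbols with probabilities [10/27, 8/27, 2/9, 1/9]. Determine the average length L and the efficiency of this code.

Average length L = Σ p_i × l_i = 2.4444 bits
Entropy H = 1.8851 bits
Efficiency η = H/L × 100% = 77.12%


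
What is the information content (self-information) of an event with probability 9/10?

Information content I(x) = -log₂(p(x))
I = -log₂(9/10) = -log₂(0.9000)
I = 0.1520 bits


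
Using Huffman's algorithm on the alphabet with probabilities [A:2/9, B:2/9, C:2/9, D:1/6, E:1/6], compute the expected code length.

Huffman tree construction:
Combine smallest probabilities repeatedly
Resulting codes:
  A: 00 (length 2)
  B: 01 (length 2)
  C: 10 (length 2)
  D: 110 (length 3)
  E: 111 (length 3)
Average length = Σ p(s) × length(s) = 2.3333 bits


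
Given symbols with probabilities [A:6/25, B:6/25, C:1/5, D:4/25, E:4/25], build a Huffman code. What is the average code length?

Huffman tree construction:
Combine smallest probabilities repeatedly
Resulting codes:
  A: 01 (length 2)
  B: 10 (length 2)
  C: 00 (length 2)
  D: 110 (length 3)
  E: 111 (length 3)
Average length = Σ p(s) × length(s) = 2.3200 bits


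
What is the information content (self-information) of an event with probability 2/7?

Information content I(x) = -log₂(p(x))
I = -log₂(2/7) = -log₂(0.2857)
I = 1.8074 bits


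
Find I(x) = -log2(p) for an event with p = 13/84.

Information content I(x) = -log₂(p(x))
I = -log₂(13/84) = -log₂(0.1548)
I = 2.6919 bits


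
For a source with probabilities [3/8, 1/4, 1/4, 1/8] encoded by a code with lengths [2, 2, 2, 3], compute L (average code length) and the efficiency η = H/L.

Average length L = Σ p_i × l_i = 2.1250 bits
Entropy H = 1.9056 bits
Efficiency η = H/L × 100% = 89.68%


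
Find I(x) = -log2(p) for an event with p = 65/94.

Information content I(x) = -log₂(p(x))
I = -log₂(65/94) = -log₂(0.6915)
I = 0.5322 bits


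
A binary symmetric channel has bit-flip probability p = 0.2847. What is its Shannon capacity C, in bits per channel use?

For BSC with error probability p:
C = 1 - H(p) where H(p) is binary entropy
H(0.2847) = -0.2847 × log₂(0.2847) - 0.7153 × log₂(0.7153)
H(p) = 0.8618
C = 1 - 0.8618 = 0.1382 bits/use


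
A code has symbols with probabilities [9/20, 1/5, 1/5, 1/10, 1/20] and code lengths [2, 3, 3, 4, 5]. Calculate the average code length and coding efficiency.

Average length L = Σ p_i × l_i = 2.7500 bits
Entropy H = 1.9955 bits
Efficiency η = H/L × 100% = 72.56%


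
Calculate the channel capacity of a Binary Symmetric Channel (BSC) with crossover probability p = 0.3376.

For BSC with error probability p:
C = 1 - H(p) where H(p) is binary entropy
H(0.3376) = -0.3376 × log₂(0.3376) - 0.6624 × log₂(0.6624)
H(p) = 0.9225
C = 1 - 0.9225 = 0.0775 bits/use


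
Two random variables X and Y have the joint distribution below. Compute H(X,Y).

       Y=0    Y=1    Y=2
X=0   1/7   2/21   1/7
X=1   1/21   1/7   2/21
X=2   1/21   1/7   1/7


H(X,Y) = -Σ p(x,y) log₂ p(x,y)
  p(0,0)=1/7: -0.1429 × log₂(0.1429) = 0.4011
  p(0,1)=2/21: -0.0952 × log₂(0.0952) = 0.3231
  p(0,2)=1/7: -0.1429 × log₂(0.1429) = 0.4011
  p(1,0)=1/21: -0.0476 × log₂(0.0476) = 0.2092
  p(1,1)=1/7: -0.1429 × log₂(0.1429) = 0.4011
  p(1,2)=2/21: -0.0952 × log₂(0.0952) = 0.3231
  p(2,0)=1/21: -0.0476 × log₂(0.0476) = 0.2092
  p(2,1)=1/7: -0.1429 × log₂(0.1429) = 0.4011
  p(2,2)=1/7: -0.1429 × log₂(0.1429) = 0.4011
H(X,Y) = 3.0697 bits


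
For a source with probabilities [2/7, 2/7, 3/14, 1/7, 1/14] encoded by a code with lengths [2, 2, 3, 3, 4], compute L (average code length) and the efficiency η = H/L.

Average length L = Σ p_i × l_i = 2.5000 bits
Entropy H = 2.1820 bits
Efficiency η = H/L × 100% = 87.28%


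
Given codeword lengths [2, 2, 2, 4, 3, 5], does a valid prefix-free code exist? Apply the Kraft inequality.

Kraft inequality: Σ 2^(-l_i) ≤ 1 for prefix-free code
Calculating: 2^(-2) + 2^(-2) + 2^(-2) + 2^(-4) + 2^(-3) + 2^(-5)
= 0.25 + 0.25 + 0.25 + 0.0625 + 0.125 + 0.03125
= 0.9688
Since 0.9688 ≤ 1, prefix-free code exists


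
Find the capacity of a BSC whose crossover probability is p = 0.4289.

For BSC with error probability p:
C = 1 - H(p) where H(p) is binary entropy
H(0.4289) = -0.4289 × log₂(0.4289) - 0.5711 × log₂(0.5711)
H(p) = 0.9854
C = 1 - 0.9854 = 0.0146 bits/use


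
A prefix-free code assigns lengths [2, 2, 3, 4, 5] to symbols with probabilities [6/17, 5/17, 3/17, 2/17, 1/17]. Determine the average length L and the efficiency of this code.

Average length L = Σ p_i × l_i = 2.5882 bits
Entropy H = 2.0949 bits
Efficiency η = H/L × 100% = 80.94%


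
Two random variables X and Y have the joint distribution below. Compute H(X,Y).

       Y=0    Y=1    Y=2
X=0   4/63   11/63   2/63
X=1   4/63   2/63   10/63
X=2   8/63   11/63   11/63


H(X,Y) = -Σ p(x,y) log₂ p(x,y)
  p(0,0)=4/63: -0.0635 × log₂(0.0635) = 0.2525
  p(0,1)=11/63: -0.1746 × log₂(0.1746) = 0.4396
  p(0,2)=2/63: -0.0317 × log₂(0.0317) = 0.1580
  p(1,0)=4/63: -0.0635 × log₂(0.0635) = 0.2525
  p(1,1)=2/63: -0.0317 × log₂(0.0317) = 0.1580
  p(1,2)=10/63: -0.1587 × log₂(0.1587) = 0.4215
  p(2,0)=8/63: -0.1270 × log₂(0.1270) = 0.3781
  p(2,1)=11/63: -0.1746 × log₂(0.1746) = 0.4396
  p(2,2)=11/63: -0.1746 × log₂(0.1746) = 0.4396
H(X,Y) = 2.9395 bits


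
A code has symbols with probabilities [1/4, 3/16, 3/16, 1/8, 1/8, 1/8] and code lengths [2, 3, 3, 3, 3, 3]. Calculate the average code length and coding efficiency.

Average length L = Σ p_i × l_i = 2.7500 bits
Entropy H = 2.5306 bits
Efficiency η = H/L × 100% = 92.02%


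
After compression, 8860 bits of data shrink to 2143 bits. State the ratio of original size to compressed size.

Compression ratio = Original / Compressed
= 8860 / 2143 = 4.13:1


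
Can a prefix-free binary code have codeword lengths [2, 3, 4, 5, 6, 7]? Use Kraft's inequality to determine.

Kraft inequality: Σ 2^(-l_i) ≤ 1 for prefix-free code
Calculating: 2^(-2) + 2^(-3) + 2^(-4) + 2^(-5) + 2^(-6) + 2^(-7)
= 0.25 + 0.125 + 0.0625 + 0.03125 + 0.015625 + 0.0078125
= 0.4922
Since 0.4922 ≤ 1, prefix-free code exists


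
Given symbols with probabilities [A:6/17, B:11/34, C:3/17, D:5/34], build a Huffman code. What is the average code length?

Huffman tree construction:
Combine smallest probabilities repeatedly
Resulting codes:
  A: 0 (length 1)
  B: 10 (length 2)
  C: 111 (length 3)
  D: 110 (length 3)
Average length = Σ p(s) × length(s) = 1.9706 bits


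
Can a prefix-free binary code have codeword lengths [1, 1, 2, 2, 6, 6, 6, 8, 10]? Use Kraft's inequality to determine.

Kraft inequality: Σ 2^(-l_i) ≤ 1 for prefix-free code
Calculating: 2^(-1) + 2^(-1) + 2^(-2) + 2^(-2) + 2^(-6) + 2^(-6) + 2^(-6) + 2^(-8) + 2^(-10)
= 0.5 + 0.5 + 0.25 + 0.25 + 0.015625 + 0.015625 + 0.015625 + 0.00390625 + 0.0009765625
= 1.5518
Since 1.5518 > 1, prefix-free code does not exist


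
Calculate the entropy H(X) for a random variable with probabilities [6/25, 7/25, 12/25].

H(X) = -Σ p(x) log₂ p(x)
  -6/25 × log₂(6/25) = 0.4941
  -7/25 × log₂(7/25) = 0.5142
  -12/25 × log₂(12/25) = 0.5083
H(X) = 1.5166 bits


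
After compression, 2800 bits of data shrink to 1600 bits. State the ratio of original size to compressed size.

Compression ratio = Original / Compressed
= 2800 / 1600 = 1.75:1


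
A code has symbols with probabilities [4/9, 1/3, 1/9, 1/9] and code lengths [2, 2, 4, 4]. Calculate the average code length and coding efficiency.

Average length L = Σ p_i × l_i = 2.4444 bits
Entropy H = 1.7527 bits
Efficiency η = H/L × 100% = 71.70%


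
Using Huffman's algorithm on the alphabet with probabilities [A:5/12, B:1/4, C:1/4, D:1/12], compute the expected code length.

Huffman tree construction:
Combine smallest probabilities repeatedly
Resulting codes:
  A: 0 (length 1)
  B: 111 (length 3)
  C: 10 (length 2)
  D: 110 (length 3)
Average length = Σ p(s) × length(s) = 1.9167 bits


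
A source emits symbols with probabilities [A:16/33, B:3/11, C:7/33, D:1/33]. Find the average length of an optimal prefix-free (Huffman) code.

Huffman tree construction:
Combine smallest probabilities repeatedly
Resulting codes:
  A: 0 (length 1)
  B: 11 (length 2)
  C: 101 (length 3)
  D: 100 (length 3)
Average length = Σ p(s) × length(s) = 1.7576 bits


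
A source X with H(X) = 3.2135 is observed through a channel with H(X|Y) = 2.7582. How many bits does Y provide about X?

I(X;Y) = H(X) - H(X|Y)
I(X;Y) = 3.2135 - 2.7582 = 0.4553 bits


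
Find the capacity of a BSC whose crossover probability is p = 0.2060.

For BSC with error probability p:
C = 1 - H(p) where H(p) is binary entropy
H(0.2060) = -0.2060 × log₂(0.2060) - 0.7940 × log₂(0.7940)
H(p) = 0.7338
C = 1 - 0.7338 = 0.2662 bits/use


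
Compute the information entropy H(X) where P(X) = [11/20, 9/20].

H(X) = -Σ p(x) log₂ p(x)
  -11/20 × log₂(11/20) = 0.4744
  -9/20 × log₂(9/20) = 0.5184
H(X) = 0.9928 bits


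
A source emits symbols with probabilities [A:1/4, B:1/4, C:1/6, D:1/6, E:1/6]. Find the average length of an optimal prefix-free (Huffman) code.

Huffman tree construction:
Combine smallest probabilities repeatedly
Resulting codes:
  A: 01 (length 2)
  B: 10 (length 2)
  C: 110 (length 3)
  D: 111 (length 3)
  E: 00 (length 2)
Average length = Σ p(s) × length(s) = 2.3333 bits


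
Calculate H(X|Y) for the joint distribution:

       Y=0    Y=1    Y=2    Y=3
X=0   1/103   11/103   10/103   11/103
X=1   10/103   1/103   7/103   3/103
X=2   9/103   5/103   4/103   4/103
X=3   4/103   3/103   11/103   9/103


H(X|Y) = Σ_y p(y) H(X|Y=y)
  p(Y=0) = 24/103, H(X|Y=0) = 1.6788
  p(Y=1) = 20/103, H(X|Y=1) = 1.6010
  p(Y=2) = 32/103, H(X|Y=2) = 1.9086
  p(Y=3) = 27/103, H(X|Y=3) = 1.8164
H(X|Y) = 0.2330×1.6788 + 0.1942×1.6010 + 0.3107×1.9086 + 0.2621×1.8164 = 1.7712 bits


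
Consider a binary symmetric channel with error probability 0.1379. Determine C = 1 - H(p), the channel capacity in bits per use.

For BSC with error probability p:
C = 1 - H(p) where H(p) is binary entropy
H(0.1379) = -0.1379 × log₂(0.1379) - 0.8621 × log₂(0.8621)
H(p) = 0.5787
C = 1 - 0.5787 = 0.4213 bits/use


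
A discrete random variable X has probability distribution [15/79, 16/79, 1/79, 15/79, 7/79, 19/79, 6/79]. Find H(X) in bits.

H(X) = -Σ p(x) log₂ p(x)
  -15/79 × log₂(15/79) = 0.4551
  -16/79 × log₂(16/79) = 0.4666
  -1/79 × log₂(1/79) = 0.0798
  -15/79 × log₂(15/79) = 0.4551
  -7/79 × log₂(7/79) = 0.3098
  -19/79 × log₂(19/79) = 0.4944
  -6/79 × log₂(6/79) = 0.2824
H(X) = 2.5433 bits


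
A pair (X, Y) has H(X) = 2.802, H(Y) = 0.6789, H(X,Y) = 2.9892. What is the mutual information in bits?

I(X;Y) = H(X) + H(Y) - H(X,Y)
I(X;Y) = 2.802 + 0.6789 - 2.9892 = 0.4917 bits


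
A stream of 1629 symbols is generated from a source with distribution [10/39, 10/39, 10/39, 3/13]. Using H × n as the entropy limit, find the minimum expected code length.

Entropy H = 1.9986 bits/symbol
Minimum bits = H × n = 1.9986 × 1629
= 3255.64 bits


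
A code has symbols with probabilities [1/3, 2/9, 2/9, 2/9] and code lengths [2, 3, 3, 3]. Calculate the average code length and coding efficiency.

Average length L = Σ p_i × l_i = 2.6667 bits
Entropy H = 1.9749 bits
Efficiency η = H/L × 100% = 74.06%


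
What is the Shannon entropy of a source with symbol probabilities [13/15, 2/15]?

H(X) = -Σ p(x) log₂ p(x)
  -13/15 × log₂(13/15) = 0.1789
  -2/15 × log₂(2/15) = 0.3876
H(X) = 0.5665 bits


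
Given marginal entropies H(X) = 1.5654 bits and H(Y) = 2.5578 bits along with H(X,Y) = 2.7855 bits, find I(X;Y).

I(X;Y) = H(X) + H(Y) - H(X,Y)
I(X;Y) = 1.5654 + 2.5578 - 2.7855 = 1.3377 bits


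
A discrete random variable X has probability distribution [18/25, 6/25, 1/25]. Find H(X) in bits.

H(X) = -Σ p(x) log₂ p(x)
  -18/25 × log₂(18/25) = 0.3412
  -6/25 × log₂(6/25) = 0.4941
  -1/25 × log₂(1/25) = 0.1858
H(X) = 1.0211 bits


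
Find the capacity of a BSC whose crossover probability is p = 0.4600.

For BSC with error probability p:
C = 1 - H(p) where H(p) is binary entropy
H(0.4600) = -0.4600 × log₂(0.4600) - 0.5400 × log₂(0.5400)
H(p) = 0.9954
C = 1 - 0.9954 = 0.0046 bits/use


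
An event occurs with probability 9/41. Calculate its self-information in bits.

Information content I(x) = -log₂(p(x))
I = -log₂(9/41) = -log₂(0.2195)
I = 2.1876 bits


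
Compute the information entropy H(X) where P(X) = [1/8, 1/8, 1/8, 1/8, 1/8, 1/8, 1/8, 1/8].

H(X) = -Σ p(x) log₂ p(x)
  -1/8 × log₂(1/8) = 0.3750
  -1/8 × log₂(1/8) = 0.3750
  -1/8 × log₂(1/8) = 0.3750
  -1/8 × log₂(1/8) = 0.3750
  -1/8 × log₂(1/8) = 0.3750
  -1/8 × log₂(1/8) = 0.3750
  -1/8 × log₂(1/8) = 0.3750
  -1/8 × log₂(1/8) = 0.3750
H(X) = 3.0000 bits


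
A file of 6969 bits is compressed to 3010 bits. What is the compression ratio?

Compression ratio = Original / Compressed
= 6969 / 3010 = 2.32:1


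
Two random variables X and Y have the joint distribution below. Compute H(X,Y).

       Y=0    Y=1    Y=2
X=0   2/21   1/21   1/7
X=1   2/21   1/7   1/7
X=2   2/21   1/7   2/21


H(X,Y) = -Σ p(x,y) log₂ p(x,y)
  p(0,0)=2/21: -0.0952 × log₂(0.0952) = 0.3231
  p(0,1)=1/21: -0.0476 × log₂(0.0476) = 0.2092
  p(0,2)=1/7: -0.1429 × log₂(0.1429) = 0.4011
  p(1,0)=2/21: -0.0952 × log₂(0.0952) = 0.3231
  p(1,1)=1/7: -0.1429 × log₂(0.1429) = 0.4011
  p(1,2)=1/7: -0.1429 × log₂(0.1429) = 0.4011
  p(2,0)=2/21: -0.0952 × log₂(0.0952) = 0.3231
  p(2,1)=1/7: -0.1429 × log₂(0.1429) = 0.4011
  p(2,2)=2/21: -0.0952 × log₂(0.0952) = 0.3231
H(X,Y) = 3.1057 bits


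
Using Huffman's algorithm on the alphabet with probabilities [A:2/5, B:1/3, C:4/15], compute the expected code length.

Huffman tree construction:
Combine smallest probabilities repeatedly
Resulting codes:
  A: 0 (length 1)
  B: 11 (length 2)
  C: 10 (length 2)
Average length = Σ p(s) × length(s) = 1.6000 bits


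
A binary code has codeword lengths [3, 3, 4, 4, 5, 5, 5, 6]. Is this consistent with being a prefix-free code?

Kraft inequality: Σ 2^(-l_i) ≤ 1 for prefix-free code
Calculating: 2^(-3) + 2^(-3) + 2^(-4) + 2^(-4) + 2^(-5) + 2^(-5) + 2^(-5) + 2^(-6)
= 0.125 + 0.125 + 0.0625 + 0.0625 + 0.03125 + 0.03125 + 0.03125 + 0.015625
= 0.4844
Since 0.4844 ≤ 1, prefix-free code exists


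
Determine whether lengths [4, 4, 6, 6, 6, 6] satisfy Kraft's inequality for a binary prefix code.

Kraft inequality: Σ 2^(-l_i) ≤ 1 for prefix-free code
Calculating: 2^(-4) + 2^(-4) + 2^(-6) + 2^(-6) + 2^(-6) + 2^(-6)
= 0.0625 + 0.0625 + 0.015625 + 0.015625 + 0.015625 + 0.015625
= 0.1875
Since 0.1875 ≤ 1, prefix-free code exists


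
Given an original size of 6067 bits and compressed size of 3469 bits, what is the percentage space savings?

Space savings = (1 - Compressed/Original) × 100%
= (1 - 3469/6067) × 100%
= 42.82%


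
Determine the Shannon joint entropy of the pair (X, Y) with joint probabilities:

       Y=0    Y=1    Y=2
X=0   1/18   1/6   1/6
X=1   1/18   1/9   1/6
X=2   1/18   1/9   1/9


H(X,Y) = -Σ p(x,y) log₂ p(x,y)
  p(0,0)=1/18: -0.0556 × log₂(0.0556) = 0.2317
  p(0,1)=1/6: -0.1667 × log₂(0.1667) = 0.4308
  p(0,2)=1/6: -0.1667 × log₂(0.1667) = 0.4308
  p(1,0)=1/18: -0.0556 × log₂(0.0556) = 0.2317
  p(1,1)=1/9: -0.1111 × log₂(0.1111) = 0.3522
  p(1,2)=1/6: -0.1667 × log₂(0.1667) = 0.4308
  p(2,0)=1/18: -0.0556 × log₂(0.0556) = 0.2317
  p(2,1)=1/9: -0.1111 × log₂(0.1111) = 0.3522
  p(2,2)=1/9: -0.1111 × log₂(0.1111) = 0.3522
H(X,Y) = 3.0441 bits


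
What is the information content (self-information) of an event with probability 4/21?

Information content I(x) = -log₂(p(x))
I = -log₂(4/21) = -log₂(0.1905)
I = 2.3923 bits


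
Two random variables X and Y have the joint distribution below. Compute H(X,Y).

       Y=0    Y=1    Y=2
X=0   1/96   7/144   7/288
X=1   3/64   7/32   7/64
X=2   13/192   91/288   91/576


H(X,Y) = -Σ p(x,y) log₂ p(x,y)
  p(0,0)=1/96: -0.0104 × log₂(0.0104) = 0.0686
  p(0,1)=7/144: -0.0486 × log₂(0.0486) = 0.2121
  p(0,2)=7/288: -0.0243 × log₂(0.0243) = 0.1303
  p(1,0)=3/64: -0.0469 × log₂(0.0469) = 0.2070
  p(1,1)=7/32: -0.2188 × log₂(0.2188) = 0.4796
  p(1,2)=7/64: -0.1094 × log₂(0.1094) = 0.3492
  p(2,0)=13/192: -0.0677 × log₂(0.0677) = 0.2630
  p(2,1)=91/288: -0.3160 × log₂(0.3160) = 0.5252
  p(2,2)=91/576: -0.1580 × log₂(0.1580) = 0.4206
H(X,Y) = 2.6556 bits


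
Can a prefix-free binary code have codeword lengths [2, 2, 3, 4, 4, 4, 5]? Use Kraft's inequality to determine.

Kraft inequality: Σ 2^(-l_i) ≤ 1 for prefix-free code
Calculating: 2^(-2) + 2^(-2) + 2^(-3) + 2^(-4) + 2^(-4) + 2^(-4) + 2^(-5)
= 0.25 + 0.25 + 0.125 + 0.0625 + 0.0625 + 0.0625 + 0.03125
= 0.8438
Since 0.8438 ≤ 1, prefix-free code exists


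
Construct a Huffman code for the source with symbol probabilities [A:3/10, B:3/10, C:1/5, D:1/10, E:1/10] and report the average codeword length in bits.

Huffman tree construction:
Combine smallest probabilities repeatedly
Resulting codes:
  A: 10 (length 2)
  B: 11 (length 2)
  C: 00 (length 2)
  D: 010 (length 3)
  E: 011 (length 3)
Average length = Σ p(s) × length(s) = 2.2000 bits


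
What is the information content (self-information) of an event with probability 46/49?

Information content I(x) = -log₂(p(x))
I = -log₂(46/49) = -log₂(0.9388)
I = 0.0911 bits


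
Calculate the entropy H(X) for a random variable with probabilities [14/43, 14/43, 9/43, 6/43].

H(X) = -Σ p(x) log₂ p(x)
  -14/43 × log₂(14/43) = 0.5271
  -14/43 × log₂(14/43) = 0.5271
  -9/43 × log₂(9/43) = 0.4723
  -6/43 × log₂(6/43) = 0.3965
H(X) = 1.9229 bits


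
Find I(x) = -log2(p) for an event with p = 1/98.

Information content I(x) = -log₂(p(x))
I = -log₂(1/98) = -log₂(0.0102)
I = 6.6147 bits


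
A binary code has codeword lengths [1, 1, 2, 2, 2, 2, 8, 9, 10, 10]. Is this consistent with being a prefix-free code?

Kraft inequality: Σ 2^(-l_i) ≤ 1 for prefix-free code
Calculating: 2^(-1) + 2^(-1) + 2^(-2) + 2^(-2) + 2^(-2) + 2^(-2) + 2^(-8) + 2^(-9) + 2^(-10) + 2^(-10)
= 0.5 + 0.5 + 0.25 + 0.25 + 0.25 + 0.25 + 0.00390625 + 0.001953125 + 0.0009765625 + 0.0009765625
= 2.0078
Since 2.0078 > 1, prefix-free code does not exist


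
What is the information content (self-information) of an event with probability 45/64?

Information content I(x) = -log₂(p(x))
I = -log₂(45/64) = -log₂(0.7031)
I = 0.5081 bits


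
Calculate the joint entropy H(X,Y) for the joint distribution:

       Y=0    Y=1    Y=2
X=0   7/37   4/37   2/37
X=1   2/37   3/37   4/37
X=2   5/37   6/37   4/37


H(X,Y) = -Σ p(x,y) log₂ p(x,y)
  p(0,0)=7/37: -0.1892 × log₂(0.1892) = 0.4545
  p(0,1)=4/37: -0.1081 × log₂(0.1081) = 0.3470
  p(0,2)=2/37: -0.0541 × log₂(0.0541) = 0.2275
  p(1,0)=2/37: -0.0541 × log₂(0.0541) = 0.2275
  p(1,1)=3/37: -0.0811 × log₂(0.0811) = 0.2939
  p(1,2)=4/37: -0.1081 × log₂(0.1081) = 0.3470
  p(2,0)=5/37: -0.1351 × log₂(0.1351) = 0.3902
  p(2,1)=6/37: -0.1622 × log₂(0.1622) = 0.4256
  p(2,2)=4/37: -0.1081 × log₂(0.1081) = 0.3470
H(X,Y) = 3.0601 bits


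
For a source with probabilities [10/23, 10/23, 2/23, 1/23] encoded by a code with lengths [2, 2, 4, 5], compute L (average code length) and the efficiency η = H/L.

Average length L = Σ p_i × l_i = 2.3043 bits
Entropy H = 1.5480 bits
Efficiency η = H/L × 100% = 67.18%


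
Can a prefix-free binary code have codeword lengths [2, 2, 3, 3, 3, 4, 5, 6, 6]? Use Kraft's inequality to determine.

Kraft inequality: Σ 2^(-l_i) ≤ 1 for prefix-free code
Calculating: 2^(-2) + 2^(-2) + 2^(-3) + 2^(-3) + 2^(-3) + 2^(-4) + 2^(-5) + 2^(-6) + 2^(-6)
= 0.25 + 0.25 + 0.125 + 0.125 + 0.125 + 0.0625 + 0.03125 + 0.015625 + 0.015625
= 1.0000
Since 1.0000 ≤ 1, prefix-free code exists


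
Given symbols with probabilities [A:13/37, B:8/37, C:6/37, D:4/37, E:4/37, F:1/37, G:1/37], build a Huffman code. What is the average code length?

Huffman tree construction:
Combine smallest probabilities repeatedly
Resulting codes:
  A: 11 (length 2)
  B: 01 (length 2)
  C: 101 (length 3)
  D: 001 (length 3)
  E: 100 (length 3)
  F: 0000 (length 4)
  G: 0001 (length 4)
Average length = Σ p(s) × length(s) = 2.4865 bits


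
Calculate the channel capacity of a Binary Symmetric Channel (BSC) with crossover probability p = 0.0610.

For BSC with error probability p:
C = 1 - H(p) where H(p) is binary entropy
H(0.0610) = -0.0610 × log₂(0.0610) - 0.9390 × log₂(0.9390)
H(p) = 0.3314
C = 1 - 0.3314 = 0.6686 bits/use


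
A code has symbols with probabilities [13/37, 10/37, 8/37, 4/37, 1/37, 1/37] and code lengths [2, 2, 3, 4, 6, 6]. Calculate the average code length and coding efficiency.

Average length L = Σ p_i × l_i = 2.6486 bits
Entropy H = 2.1466 bits
Efficiency η = H/L × 100% = 81.05%


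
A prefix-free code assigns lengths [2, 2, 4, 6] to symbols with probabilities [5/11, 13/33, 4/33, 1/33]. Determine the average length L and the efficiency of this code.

Average length L = Σ p_i × l_i = 2.3636 bits
Entropy H = 1.5684 bits
Efficiency η = H/L × 100% = 66.35%


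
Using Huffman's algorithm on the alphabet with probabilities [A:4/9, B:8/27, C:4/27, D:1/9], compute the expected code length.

Huffman tree construction:
Combine smallest probabilities repeatedly
Resulting codes:
  A: 0 (length 1)
  B: 11 (length 2)
  C: 101 (length 3)
  D: 100 (length 3)
Average length = Σ p(s) × length(s) = 1.8148 bits


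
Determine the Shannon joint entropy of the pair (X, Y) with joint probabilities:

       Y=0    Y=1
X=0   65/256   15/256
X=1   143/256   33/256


H(X,Y) = -Σ p(x,y) log₂ p(x,y)
  p(0,0)=65/256: -0.2539 × log₂(0.2539) = 0.5021
  p(0,1)=15/256: -0.0586 × log₂(0.0586) = 0.2398
  p(1,0)=143/256: -0.5586 × log₂(0.5586) = 0.4693
  p(1,1)=33/256: -0.1289 × log₂(0.1289) = 0.3810
H(X,Y) = 1.5923 bits


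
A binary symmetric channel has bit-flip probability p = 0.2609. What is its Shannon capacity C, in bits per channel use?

For BSC with error probability p:
C = 1 - H(p) where H(p) is binary entropy
H(0.2609) = -0.2609 × log₂(0.2609) - 0.7391 × log₂(0.7391)
H(p) = 0.8281
C = 1 - 0.8281 = 0.1719 bits/use


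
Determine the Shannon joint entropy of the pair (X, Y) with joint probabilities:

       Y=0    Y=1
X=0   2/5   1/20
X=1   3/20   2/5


H(X,Y) = -Σ p(x,y) log₂ p(x,y)
  p(0,0)=2/5: -0.4000 × log₂(0.4000) = 0.5288
  p(0,1)=1/20: -0.0500 × log₂(0.0500) = 0.2161
  p(1,0)=3/20: -0.1500 × log₂(0.1500) = 0.4105
  p(1,1)=2/5: -0.4000 × log₂(0.4000) = 0.5288
H(X,Y) = 1.6842 bits


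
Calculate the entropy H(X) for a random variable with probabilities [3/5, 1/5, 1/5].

H(X) = -Σ p(x) log₂ p(x)
  -3/5 × log₂(3/5) = 0.4422
  -1/5 × log₂(1/5) = 0.4644
  -1/5 × log₂(1/5) = 0.4644
H(X) = 1.3710 bits


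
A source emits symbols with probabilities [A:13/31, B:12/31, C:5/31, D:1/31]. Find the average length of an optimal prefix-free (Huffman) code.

Huffman tree construction:
Combine smallest probabilities repeatedly
Resulting codes:
  A: 0 (length 1)
  B: 11 (length 2)
  C: 101 (length 3)
  D: 100 (length 3)
Average length = Σ p(s) × length(s) = 1.7742 bits


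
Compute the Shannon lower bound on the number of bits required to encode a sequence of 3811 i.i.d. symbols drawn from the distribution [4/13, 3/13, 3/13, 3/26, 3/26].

Entropy H = 2.2185 bits/symbol
Minimum bits = H × n = 2.2185 × 3811
= 8454.87 bits


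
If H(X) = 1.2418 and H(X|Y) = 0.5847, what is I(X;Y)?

I(X;Y) = H(X) - H(X|Y)
I(X;Y) = 1.2418 - 0.5847 = 0.6571 bits


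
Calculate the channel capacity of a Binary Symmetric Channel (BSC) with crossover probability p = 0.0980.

For BSC with error probability p:
C = 1 - H(p) where H(p) is binary entropy
H(0.0980) = -0.0980 × log₂(0.0980) - 0.9020 × log₂(0.9020)
H(p) = 0.4626
C = 1 - 0.4626 = 0.5374 bits/use


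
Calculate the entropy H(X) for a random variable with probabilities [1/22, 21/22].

H(X) = -Σ p(x) log₂ p(x)
  -1/22 × log₂(1/22) = 0.2027
  -21/22 × log₂(21/22) = 0.0641
H(X) = 0.2668 bits


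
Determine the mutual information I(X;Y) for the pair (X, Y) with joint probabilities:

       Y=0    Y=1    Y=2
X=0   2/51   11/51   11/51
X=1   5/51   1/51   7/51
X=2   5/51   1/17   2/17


H(X) = 1.5264, H(Y) = 1.5222, H(X,Y) = 2.9030
I(X;Y) = H(X) + H(Y) - H(X,Y) = 0.1456 bits


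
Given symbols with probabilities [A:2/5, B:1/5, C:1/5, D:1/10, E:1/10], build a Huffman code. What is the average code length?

Huffman tree construction:
Combine smallest probabilities repeatedly
Resulting codes:
  A: 11 (length 2)
  B: 00 (length 2)
  C: 01 (length 2)
  D: 100 (length 3)
  E: 101 (length 3)
Average length = Σ p(s) × length(s) = 2.2000 bits


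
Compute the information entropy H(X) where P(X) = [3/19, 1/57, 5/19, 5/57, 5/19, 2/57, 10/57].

H(X) = -Σ p(x) log₂ p(x)
  -3/19 × log₂(3/19) = 0.4205
  -1/57 × log₂(1/57) = 0.1023
  -5/19 × log₂(5/19) = 0.5068
  -5/57 × log₂(5/57) = 0.3080
  -5/19 × log₂(5/19) = 0.5068
  -2/57 × log₂(2/57) = 0.1696
  -10/57 × log₂(10/57) = 0.4405
H(X) = 2.4546 bits


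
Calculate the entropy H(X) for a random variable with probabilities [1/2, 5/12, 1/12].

H(X) = -Σ p(x) log₂ p(x)
  -1/2 × log₂(1/2) = 0.5000
  -5/12 × log₂(5/12) = 0.5263
  -1/12 × log₂(1/12) = 0.2987
H(X) = 1.3250 bits


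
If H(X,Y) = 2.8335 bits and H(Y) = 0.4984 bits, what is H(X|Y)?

Chain rule: H(X,Y) = H(X|Y) + H(Y)
H(X|Y) = H(X,Y) - H(Y) = 2.8335 - 0.4984 = 2.3351 bits


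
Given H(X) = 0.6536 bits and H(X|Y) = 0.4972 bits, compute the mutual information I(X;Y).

I(X;Y) = H(X) - H(X|Y)
I(X;Y) = 0.6536 - 0.4972 = 0.1564 bits


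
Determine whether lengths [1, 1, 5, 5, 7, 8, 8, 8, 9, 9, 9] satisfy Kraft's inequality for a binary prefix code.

Kraft inequality: Σ 2^(-l_i) ≤ 1 for prefix-free code
Calculating: 2^(-1) + 2^(-1) + 2^(-5) + 2^(-5) + 2^(-7) + 2^(-8) + 2^(-8) + 2^(-8) + 2^(-9) + 2^(-9) + 2^(-9)
= 0.5 + 0.5 + 0.03125 + 0.03125 + 0.0078125 + 0.00390625 + 0.00390625 + 0.00390625 + 0.001953125 + 0.001953125 + 0.001953125
= 1.0879
Since 1.0879 > 1, prefix-free code does not exist


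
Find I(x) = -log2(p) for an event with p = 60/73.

Information content I(x) = -log₂(p(x))
I = -log₂(60/73) = -log₂(0.8219)
I = 0.2829 bits


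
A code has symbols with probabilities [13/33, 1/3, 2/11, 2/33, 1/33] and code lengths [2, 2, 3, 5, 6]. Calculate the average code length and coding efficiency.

Average length L = Σ p_i × l_i = 2.4848 bits
Entropy H = 1.9029 bits
Efficiency η = H/L × 100% = 76.58%


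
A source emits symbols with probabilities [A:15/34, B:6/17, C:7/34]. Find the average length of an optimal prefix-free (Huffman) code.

Huffman tree construction:
Combine smallest probabilities repeatedly
Resulting codes:
  A: 0 (length 1)
  B: 11 (length 2)
  C: 10 (length 2)
Average length = Σ p(s) × length(s) = 1.5588 bits


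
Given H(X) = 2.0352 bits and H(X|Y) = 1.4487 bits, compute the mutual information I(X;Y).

I(X;Y) = H(X) - H(X|Y)
I(X;Y) = 2.0352 - 1.4487 = 0.5865 bits


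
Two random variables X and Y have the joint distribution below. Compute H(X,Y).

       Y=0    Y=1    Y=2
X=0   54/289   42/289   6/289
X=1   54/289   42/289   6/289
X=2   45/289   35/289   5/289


H(X,Y) = -Σ p(x,y) log₂ p(x,y)
  p(0,0)=54/289: -0.1869 × log₂(0.1869) = 0.4522
  p(0,1)=42/289: -0.1453 × log₂(0.1453) = 0.4044
  p(0,2)=6/289: -0.0208 × log₂(0.0208) = 0.1161
  p(1,0)=54/289: -0.1869 × log₂(0.1869) = 0.4522
  p(1,1)=42/289: -0.1453 × log₂(0.1453) = 0.4044
  p(1,2)=6/289: -0.0208 × log₂(0.0208) = 0.1161
  p(2,0)=45/289: -0.1557 × log₂(0.1557) = 0.4178
  p(2,1)=35/289: -0.1211 × log₂(0.1211) = 0.3688
  p(2,2)=5/289: -0.0173 × log₂(0.0173) = 0.1013
H(X,Y) = 2.8332 bits


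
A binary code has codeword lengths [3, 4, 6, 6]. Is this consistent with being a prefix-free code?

Kraft inequality: Σ 2^(-l_i) ≤ 1 for prefix-free code
Calculating: 2^(-3) + 2^(-4) + 2^(-6) + 2^(-6)
= 0.125 + 0.0625 + 0.015625 + 0.015625
= 0.2188
Since 0.2188 ≤ 1, prefix-free code exists


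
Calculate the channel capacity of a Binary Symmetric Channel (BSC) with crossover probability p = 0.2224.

For BSC with error probability p:
C = 1 - H(p) where H(p) is binary entropy
H(0.2224) = -0.2224 × log₂(0.2224) - 0.7776 × log₂(0.7776)
H(p) = 0.7645
C = 1 - 0.7645 = 0.2355 bits/use


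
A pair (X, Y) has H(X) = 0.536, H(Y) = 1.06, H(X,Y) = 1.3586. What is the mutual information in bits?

I(X;Y) = H(X) + H(Y) - H(X,Y)
I(X;Y) = 0.536 + 1.06 - 1.3586 = 0.2374 bits


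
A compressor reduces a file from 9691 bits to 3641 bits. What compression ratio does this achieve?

Compression ratio = Original / Compressed
= 9691 / 3641 = 2.66:1


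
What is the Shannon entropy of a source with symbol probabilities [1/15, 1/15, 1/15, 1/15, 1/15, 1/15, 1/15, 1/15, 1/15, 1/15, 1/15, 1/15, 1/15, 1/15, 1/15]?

H(X) = -Σ p(x) log₂ p(x)
  -1/15 × log₂(1/15) = 0.2605
  -1/15 × log₂(1/15) = 0.2605
  -1/15 × log₂(1/15) = 0.2605
  -1/15 × log₂(1/15) = 0.2605
  -1/15 × log₂(1/15) = 0.2605
  -1/15 × log₂(1/15) = 0.2605
  -1/15 × log₂(1/15) = 0.2605
  -1/15 × log₂(1/15) = 0.2605
  -1/15 × log₂(1/15) = 0.2605
  -1/15 × log₂(1/15) = 0.2605
  -1/15 × log₂(1/15) = 0.2605
  -1/15 × log₂(1/15) = 0.2605
  -1/15 × log₂(1/15) = 0.2605
  -1/15 × log₂(1/15) = 0.2605
  -1/15 × log₂(1/15) = 0.2605
H(X) = 3.9069 bits


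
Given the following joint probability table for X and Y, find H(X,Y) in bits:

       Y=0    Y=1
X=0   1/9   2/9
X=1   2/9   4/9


H(X,Y) = -Σ p(x,y) log₂ p(x,y)
  p(0,0)=1/9: -0.1111 × log₂(0.1111) = 0.3522
  p(0,1)=2/9: -0.2222 × log₂(0.2222) = 0.4822
  p(1,0)=2/9: -0.2222 × log₂(0.2222) = 0.4822
  p(1,1)=4/9: -0.4444 × log₂(0.4444) = 0.5200
H(X,Y) = 1.8366 bits


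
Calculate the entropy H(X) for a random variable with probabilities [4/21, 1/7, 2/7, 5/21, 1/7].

H(X) = -Σ p(x) log₂ p(x)
  -4/21 × log₂(4/21) = 0.4557
  -1/7 × log₂(1/7) = 0.4011
  -2/7 × log₂(2/7) = 0.5164
  -5/21 × log₂(5/21) = 0.4929
  -1/7 × log₂(1/7) = 0.4011
H(X) = 2.2671 bits


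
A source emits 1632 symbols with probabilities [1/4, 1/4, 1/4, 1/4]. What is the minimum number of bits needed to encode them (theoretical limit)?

Entropy H = 2.0000 bits/symbol
Minimum bits = H × n = 2.0000 × 1632
= 3264.00 bits


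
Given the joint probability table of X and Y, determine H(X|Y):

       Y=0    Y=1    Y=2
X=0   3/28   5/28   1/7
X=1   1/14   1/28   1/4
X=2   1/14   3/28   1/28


H(X|Y) = Σ_y p(y) H(X|Y=y)
  p(Y=0) = 1/4, H(X|Y=0) = 1.5567
  p(Y=1) = 9/28, H(X|Y=1) = 1.3516
  p(Y=2) = 3/7, H(X|Y=2) = 1.2807
H(X|Y) = 0.2500×1.5567 + 0.3214×1.3516 + 0.4286×1.2807 = 1.3725 bits


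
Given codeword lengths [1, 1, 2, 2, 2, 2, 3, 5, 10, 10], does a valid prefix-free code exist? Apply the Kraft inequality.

Kraft inequality: Σ 2^(-l_i) ≤ 1 for prefix-free code
Calculating: 2^(-1) + 2^(-1) + 2^(-2) + 2^(-2) + 2^(-2) + 2^(-2) + 2^(-3) + 2^(-5) + 2^(-10) + 2^(-10)
= 0.5 + 0.5 + 0.25 + 0.25 + 0.25 + 0.25 + 0.125 + 0.03125 + 0.0009765625 + 0.0009765625
= 2.1582
Since 2.1582 > 1, prefix-free code does not exist


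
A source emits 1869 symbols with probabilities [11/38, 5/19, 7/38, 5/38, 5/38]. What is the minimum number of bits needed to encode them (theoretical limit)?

Entropy H = 2.2441 bits/symbol
Minimum bits = H × n = 2.2441 × 1869
= 4194.30 bits


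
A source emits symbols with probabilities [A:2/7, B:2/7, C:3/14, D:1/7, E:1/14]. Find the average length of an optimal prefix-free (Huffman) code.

Huffman tree construction:
Combine smallest probabilities repeatedly
Resulting codes:
  A: 10 (length 2)
  B: 11 (length 2)
  C: 00 (length 2)
  D: 011 (length 3)
  E: 010 (length 3)
Average length = Σ p(s) × length(s) = 2.2143 bits


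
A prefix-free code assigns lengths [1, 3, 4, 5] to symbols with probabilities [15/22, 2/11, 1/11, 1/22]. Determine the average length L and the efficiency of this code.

Average length L = Σ p_i × l_i = 1.8182 bits
Entropy H = 1.3411 bits
Efficiency η = H/L × 100% = 73.76%


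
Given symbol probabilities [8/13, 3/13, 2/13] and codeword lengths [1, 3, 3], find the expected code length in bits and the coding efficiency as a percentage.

Average length L = Σ p_i × l_i = 1.7692 bits
Entropy H = 1.3347 bits
Efficiency η = H/L × 100% = 75.44%


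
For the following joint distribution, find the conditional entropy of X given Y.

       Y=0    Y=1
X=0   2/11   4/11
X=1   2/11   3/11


H(X|Y) = Σ_y p(y) H(X|Y=y)
  p(Y=0) = 4/11, H(X|Y=0) = 1.0000
  p(Y=1) = 7/11, H(X|Y=1) = 0.9852
H(X|Y) = 0.3636×1.0000 + 0.6364×0.9852 = 0.9906 bits


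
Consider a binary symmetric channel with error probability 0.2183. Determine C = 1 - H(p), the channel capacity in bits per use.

For BSC with error probability p:
C = 1 - H(p) where H(p) is binary entropy
H(0.2183) = -0.2183 × log₂(0.2183) - 0.7817 × log₂(0.7817)
H(p) = 0.7571
C = 1 - 0.7571 = 0.2429 bits/use


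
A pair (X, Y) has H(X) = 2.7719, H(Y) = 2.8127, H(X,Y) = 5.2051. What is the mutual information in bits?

I(X;Y) = H(X) + H(Y) - H(X,Y)
I(X;Y) = 2.7719 + 2.8127 - 5.2051 = 0.3795 bits


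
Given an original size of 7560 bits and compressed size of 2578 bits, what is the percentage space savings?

Space savings = (1 - Compressed/Original) × 100%
= (1 - 2578/7560) × 100%
= 65.90%


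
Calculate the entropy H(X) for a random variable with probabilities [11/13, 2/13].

H(X) = -Σ p(x) log₂ p(x)
  -11/13 × log₂(11/13) = 0.2039
  -2/13 × log₂(2/13) = 0.4155
H(X) = 0.6194 bits


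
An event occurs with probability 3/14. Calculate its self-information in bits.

Information content I(x) = -log₂(p(x))
I = -log₂(3/14) = -log₂(0.2143)
I = 2.2224 bits


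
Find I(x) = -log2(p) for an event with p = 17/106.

Information content I(x) = -log₂(p(x))
I = -log₂(17/106) = -log₂(0.1604)
I = 2.6405 bits


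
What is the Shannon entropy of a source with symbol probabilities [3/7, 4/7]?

H(X) = -Σ p(x) log₂ p(x)
  -3/7 × log₂(3/7) = 0.5239
  -4/7 × log₂(4/7) = 0.4613
H(X) = 0.9852 bits


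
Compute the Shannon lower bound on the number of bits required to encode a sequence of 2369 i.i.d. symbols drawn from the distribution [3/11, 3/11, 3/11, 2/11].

Entropy H = 1.9808 bits/symbol
Minimum bits = H × n = 1.9808 × 2369
= 4692.58 bits


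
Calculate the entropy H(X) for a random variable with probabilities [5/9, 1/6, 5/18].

H(X) = -Σ p(x) log₂ p(x)
  -5/9 × log₂(5/9) = 0.4711
  -1/6 × log₂(1/6) = 0.4308
  -5/18 × log₂(5/18) = 0.5133
H(X) = 1.4153 bits


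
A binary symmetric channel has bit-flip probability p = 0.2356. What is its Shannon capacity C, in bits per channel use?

For BSC with error probability p:
C = 1 - H(p) where H(p) is binary entropy
H(0.2356) = -0.2356 × log₂(0.2356) - 0.7644 × log₂(0.7644)
H(p) = 0.7876
C = 1 - 0.7876 = 0.2124 bits/use


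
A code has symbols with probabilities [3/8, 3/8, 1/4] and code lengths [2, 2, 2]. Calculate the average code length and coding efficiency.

Average length L = Σ p_i × l_i = 2.0000 bits
Entropy H = 1.5613 bits
Efficiency η = H/L × 100% = 78.06%


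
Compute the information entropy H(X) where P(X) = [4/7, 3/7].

H(X) = -Σ p(x) log₂ p(x)
  -4/7 × log₂(4/7) = 0.4613
  -3/7 × log₂(3/7) = 0.5239
H(X) = 0.9852 bits


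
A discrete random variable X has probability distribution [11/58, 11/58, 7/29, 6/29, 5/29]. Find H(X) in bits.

H(X) = -Σ p(x) log₂ p(x)
  -11/58 × log₂(11/58) = 0.4549
  -11/58 × log₂(11/58) = 0.4549
  -7/29 × log₂(7/29) = 0.4950
  -6/29 × log₂(6/29) = 0.4703
  -5/29 × log₂(5/29) = 0.4373
H(X) = 2.3123 bits


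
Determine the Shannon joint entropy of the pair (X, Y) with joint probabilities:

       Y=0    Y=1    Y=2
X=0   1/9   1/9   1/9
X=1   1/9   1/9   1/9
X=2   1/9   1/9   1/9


H(X,Y) = -Σ p(x,y) log₂ p(x,y)
  p(0,0)=1/9: -0.1111 × log₂(0.1111) = 0.3522
  p(0,1)=1/9: -0.1111 × log₂(0.1111) = 0.3522
  p(0,2)=1/9: -0.1111 × log₂(0.1111) = 0.3522
  p(1,0)=1/9: -0.1111 × log₂(0.1111) = 0.3522
  p(1,1)=1/9: -0.1111 × log₂(0.1111) = 0.3522
  p(1,2)=1/9: -0.1111 × log₂(0.1111) = 0.3522
  p(2,0)=1/9: -0.1111 × log₂(0.1111) = 0.3522
  p(2,1)=1/9: -0.1111 × log₂(0.1111) = 0.3522
  p(2,2)=1/9: -0.1111 × log₂(0.1111) = 0.3522
H(X,Y) = 3.1699 bits


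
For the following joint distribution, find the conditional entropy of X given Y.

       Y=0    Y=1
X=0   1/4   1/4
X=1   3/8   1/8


H(X|Y) = Σ_y p(y) H(X|Y=y)
  p(Y=0) = 5/8, H(X|Y=0) = 0.9710
  p(Y=1) = 3/8, H(X|Y=1) = 0.9183
H(X|Y) = 0.6250×0.9710 + 0.3750×0.9183 = 0.9512 bits
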